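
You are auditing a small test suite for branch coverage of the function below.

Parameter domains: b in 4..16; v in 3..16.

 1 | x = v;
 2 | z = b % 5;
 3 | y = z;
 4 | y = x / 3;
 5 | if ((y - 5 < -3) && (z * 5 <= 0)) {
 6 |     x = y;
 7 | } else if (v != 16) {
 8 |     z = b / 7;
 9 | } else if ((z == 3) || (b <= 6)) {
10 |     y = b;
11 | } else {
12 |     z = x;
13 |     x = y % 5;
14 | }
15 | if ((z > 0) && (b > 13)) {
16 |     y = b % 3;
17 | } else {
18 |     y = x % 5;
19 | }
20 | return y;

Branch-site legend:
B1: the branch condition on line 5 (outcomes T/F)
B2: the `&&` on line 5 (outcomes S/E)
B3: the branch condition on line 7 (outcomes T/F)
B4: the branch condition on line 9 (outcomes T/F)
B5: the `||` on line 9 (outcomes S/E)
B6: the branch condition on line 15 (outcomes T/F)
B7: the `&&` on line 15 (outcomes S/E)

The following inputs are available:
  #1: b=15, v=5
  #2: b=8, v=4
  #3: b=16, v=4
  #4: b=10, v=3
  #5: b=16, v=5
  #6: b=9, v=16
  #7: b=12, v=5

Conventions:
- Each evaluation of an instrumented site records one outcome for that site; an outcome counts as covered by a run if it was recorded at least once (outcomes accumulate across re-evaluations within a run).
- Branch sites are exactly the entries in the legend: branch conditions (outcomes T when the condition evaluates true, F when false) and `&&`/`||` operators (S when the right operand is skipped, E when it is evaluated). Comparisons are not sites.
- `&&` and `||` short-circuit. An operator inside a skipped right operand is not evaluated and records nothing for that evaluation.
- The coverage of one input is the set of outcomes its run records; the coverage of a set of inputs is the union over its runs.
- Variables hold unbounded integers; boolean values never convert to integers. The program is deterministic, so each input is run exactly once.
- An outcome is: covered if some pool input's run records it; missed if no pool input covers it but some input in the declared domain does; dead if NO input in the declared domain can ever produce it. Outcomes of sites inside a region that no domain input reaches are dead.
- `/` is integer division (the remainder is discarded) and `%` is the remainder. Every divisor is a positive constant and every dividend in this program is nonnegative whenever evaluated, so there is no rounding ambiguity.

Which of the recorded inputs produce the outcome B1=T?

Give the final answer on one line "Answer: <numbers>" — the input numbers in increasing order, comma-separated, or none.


input #1 (b=15, v=5): records B1=T
input #2 (b=8, v=4): does not record B1=T
input #3 (b=16, v=4): does not record B1=T
input #4 (b=10, v=3): records B1=T
input #5 (b=16, v=5): does not record B1=T
input #6 (b=9, v=16): does not record B1=T
input #7 (b=12, v=5): does not record B1=T
Answer: 1, 4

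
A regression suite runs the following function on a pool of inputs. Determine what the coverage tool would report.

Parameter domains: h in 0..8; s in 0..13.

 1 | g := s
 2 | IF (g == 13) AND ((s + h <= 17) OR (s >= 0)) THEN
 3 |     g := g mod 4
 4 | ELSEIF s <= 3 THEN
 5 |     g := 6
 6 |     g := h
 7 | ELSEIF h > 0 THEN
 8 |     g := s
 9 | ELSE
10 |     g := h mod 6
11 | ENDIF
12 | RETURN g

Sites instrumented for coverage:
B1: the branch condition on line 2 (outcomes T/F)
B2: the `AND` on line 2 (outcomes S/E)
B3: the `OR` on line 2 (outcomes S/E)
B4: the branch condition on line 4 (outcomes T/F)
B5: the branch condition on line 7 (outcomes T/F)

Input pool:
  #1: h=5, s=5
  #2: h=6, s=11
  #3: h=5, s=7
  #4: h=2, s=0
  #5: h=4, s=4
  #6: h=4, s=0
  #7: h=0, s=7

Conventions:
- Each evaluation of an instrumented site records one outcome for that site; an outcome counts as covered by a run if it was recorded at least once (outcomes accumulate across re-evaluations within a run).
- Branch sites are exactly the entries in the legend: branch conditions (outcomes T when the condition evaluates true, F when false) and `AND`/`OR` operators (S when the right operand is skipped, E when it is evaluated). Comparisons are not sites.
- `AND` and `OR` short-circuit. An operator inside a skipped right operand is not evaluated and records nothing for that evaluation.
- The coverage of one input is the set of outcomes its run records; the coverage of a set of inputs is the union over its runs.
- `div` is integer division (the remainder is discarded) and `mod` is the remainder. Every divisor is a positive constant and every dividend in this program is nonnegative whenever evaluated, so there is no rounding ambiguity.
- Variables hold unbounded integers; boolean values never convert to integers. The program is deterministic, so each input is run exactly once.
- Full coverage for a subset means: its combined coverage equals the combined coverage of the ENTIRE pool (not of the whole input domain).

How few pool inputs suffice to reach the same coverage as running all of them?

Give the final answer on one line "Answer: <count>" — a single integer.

test 1 (h=5, s=5) fires B2->S, B1->F, B4->F, B5->T; hits B1=F, B2=S, B4=F, B5=T
test 2 (h=6, s=11) fires B2->S, B1->F, B4->F, B5->T; hits B1=F, B2=S, B4=F, B5=T
test 3 (h=5, s=7) fires B2->S, B1->F, B4->F, B5->T; hits B1=F, B2=S, B4=F, B5=T
test 4 (h=2, s=0) fires B2->S, B1->F, B4->T; hits B1=F, B2=S, B4=T
test 5 (h=4, s=4) fires B2->S, B1->F, B4->F, B5->T; hits B1=F, B2=S, B4=F, B5=T
test 6 (h=4, s=0) fires B2->S, B1->F, B4->T; hits B1=F, B2=S, B4=T
test 7 (h=0, s=7) fires B2->S, B1->F, B4->F, B5->F; hits B1=F, B2=S, B4=F, B5=F
the full pool covers 6 outcomes: B1=F, B2=S, B4=T, B4=F, B5=T, B5=F
every size-1 subset falls short of the 6 outcomes (best: 4/6)
every size-2 subset falls short of the 6 outcomes (best: 5/6)
inputs {1, 4, 7} (size 3) cover everything; no size-3 subset with a lexicographically smaller index list covers all 6

Answer: 3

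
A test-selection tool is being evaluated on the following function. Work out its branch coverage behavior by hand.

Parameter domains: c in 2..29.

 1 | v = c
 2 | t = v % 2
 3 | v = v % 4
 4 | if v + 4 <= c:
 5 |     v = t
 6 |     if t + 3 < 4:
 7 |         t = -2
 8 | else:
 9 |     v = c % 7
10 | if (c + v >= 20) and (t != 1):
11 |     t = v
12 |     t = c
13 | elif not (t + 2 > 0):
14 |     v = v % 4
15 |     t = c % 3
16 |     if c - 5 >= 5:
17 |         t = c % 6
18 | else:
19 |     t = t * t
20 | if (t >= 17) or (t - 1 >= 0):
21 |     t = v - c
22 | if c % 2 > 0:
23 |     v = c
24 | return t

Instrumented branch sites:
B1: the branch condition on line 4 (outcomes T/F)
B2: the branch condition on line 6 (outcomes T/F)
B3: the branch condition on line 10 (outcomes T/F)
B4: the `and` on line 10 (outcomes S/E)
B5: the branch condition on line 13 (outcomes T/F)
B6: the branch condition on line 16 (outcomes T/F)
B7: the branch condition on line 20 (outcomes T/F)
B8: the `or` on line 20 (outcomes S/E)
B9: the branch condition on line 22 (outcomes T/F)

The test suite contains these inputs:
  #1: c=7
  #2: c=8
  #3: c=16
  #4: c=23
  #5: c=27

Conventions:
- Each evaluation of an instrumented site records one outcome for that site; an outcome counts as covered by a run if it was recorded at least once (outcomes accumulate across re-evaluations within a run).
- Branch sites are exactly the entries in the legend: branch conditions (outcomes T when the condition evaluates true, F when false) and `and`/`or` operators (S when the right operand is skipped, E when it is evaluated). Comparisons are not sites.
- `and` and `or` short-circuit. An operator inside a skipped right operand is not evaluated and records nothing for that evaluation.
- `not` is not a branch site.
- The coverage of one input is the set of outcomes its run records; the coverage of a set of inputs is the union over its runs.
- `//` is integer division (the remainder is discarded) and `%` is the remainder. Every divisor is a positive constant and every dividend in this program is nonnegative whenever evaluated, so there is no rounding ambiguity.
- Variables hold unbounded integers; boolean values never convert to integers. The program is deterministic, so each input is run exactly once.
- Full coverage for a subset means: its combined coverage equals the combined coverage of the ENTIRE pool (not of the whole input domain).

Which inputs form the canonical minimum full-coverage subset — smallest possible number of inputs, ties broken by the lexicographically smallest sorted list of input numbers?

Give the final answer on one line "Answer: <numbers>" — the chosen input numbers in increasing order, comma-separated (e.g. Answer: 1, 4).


#1 (c=7) -> B1->T, B2->F, B4->S, B3->F, B5->F, B8->E, B7->T, B9->T; covered: B1=T, B2=F, B3=F, B4=S, B5=F, B7=T, B8=E, B9=T
#2 (c=8) -> B1->T, B2->T, B4->S, B3->F, B5->T, B6->F, B8->E, B7->T, B9->F; covered: B1=T, B2=T, B3=F, B4=S, B5=T, B6=F, B7=T, B8=E, B9=F
#3 (c=16) -> B1->T, B2->T, B4->S, B3->F, B5->T, B6->T, B8->E, B7->T, B9->F; covered: B1=T, B2=T, B3=F, B4=S, B5=T, B6=T, B7=T, B8=E, B9=F
#4 (c=23) -> B1->T, B2->F, B4->E, B3->F, B5->F, B8->E, B7->T, B9->T; covered: B1=T, B2=F, B3=F, B4=E, B5=F, B7=T, B8=E, B9=T
#5 (c=27) -> B1->T, B2->F, B4->E, B3->F, B5->F, B8->E, B7->T, B9->T; covered: B1=T, B2=F, B3=F, B4=E, B5=F, B7=T, B8=E, B9=T
the full pool covers 14 outcomes: B1=T, B2=T, B2=F, B3=F, B4=S, B4=E, B5=T, B5=F, B6=T, B6=F, B7=T, B8=E, B9=T, B9=F
no size-1 subset reaches all 14 outcomes (best union: 9/14)
no size-2 subset reaches all 14 outcomes (best union: 13/14)
inputs {2, 3, 4} (size 3) cover everything; no size-3 subset with a lexicographically smaller index list covers all 14
Answer: 2, 3, 4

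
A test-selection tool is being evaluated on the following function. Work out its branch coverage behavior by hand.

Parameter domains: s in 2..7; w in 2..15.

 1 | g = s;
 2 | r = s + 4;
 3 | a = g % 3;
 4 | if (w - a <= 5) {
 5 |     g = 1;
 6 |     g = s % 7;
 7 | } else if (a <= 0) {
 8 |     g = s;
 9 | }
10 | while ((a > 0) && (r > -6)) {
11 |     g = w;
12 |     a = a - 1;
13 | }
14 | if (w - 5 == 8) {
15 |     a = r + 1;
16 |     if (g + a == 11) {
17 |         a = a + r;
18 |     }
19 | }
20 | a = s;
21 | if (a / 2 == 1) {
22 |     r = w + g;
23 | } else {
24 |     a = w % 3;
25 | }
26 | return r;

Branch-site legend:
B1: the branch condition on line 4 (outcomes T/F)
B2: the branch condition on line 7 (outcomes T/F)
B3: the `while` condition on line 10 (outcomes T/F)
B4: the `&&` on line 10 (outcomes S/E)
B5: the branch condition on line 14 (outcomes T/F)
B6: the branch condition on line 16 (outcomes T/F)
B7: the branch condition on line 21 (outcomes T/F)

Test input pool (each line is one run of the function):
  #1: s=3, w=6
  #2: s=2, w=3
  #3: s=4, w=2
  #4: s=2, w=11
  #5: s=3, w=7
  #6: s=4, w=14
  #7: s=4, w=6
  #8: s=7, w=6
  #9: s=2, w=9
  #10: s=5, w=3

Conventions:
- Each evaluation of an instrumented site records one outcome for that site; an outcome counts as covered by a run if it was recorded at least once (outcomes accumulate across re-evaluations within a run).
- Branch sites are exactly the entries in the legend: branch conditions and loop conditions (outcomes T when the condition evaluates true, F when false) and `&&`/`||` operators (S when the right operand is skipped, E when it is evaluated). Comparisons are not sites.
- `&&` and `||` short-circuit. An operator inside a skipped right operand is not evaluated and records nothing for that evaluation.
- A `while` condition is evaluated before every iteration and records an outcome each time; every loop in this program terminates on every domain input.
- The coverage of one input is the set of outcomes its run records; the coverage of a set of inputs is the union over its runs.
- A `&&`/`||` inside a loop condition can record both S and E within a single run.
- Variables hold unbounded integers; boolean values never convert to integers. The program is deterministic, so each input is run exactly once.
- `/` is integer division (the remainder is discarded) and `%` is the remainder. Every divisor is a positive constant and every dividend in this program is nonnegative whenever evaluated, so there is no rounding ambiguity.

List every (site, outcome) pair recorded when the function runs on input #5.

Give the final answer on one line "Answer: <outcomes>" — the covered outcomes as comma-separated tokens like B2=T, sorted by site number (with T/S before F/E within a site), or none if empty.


Running input #5 (s=3, w=7), event by event:
  B1->F, B2->T, B4->S, B3->F, B5->F, B7->T
deduplicating events, the covered set is: B1=F, B2=T, B3=F, B4=S, B5=F, B7=T
Answer: B1=F, B2=T, B3=F, B4=S, B5=F, B7=T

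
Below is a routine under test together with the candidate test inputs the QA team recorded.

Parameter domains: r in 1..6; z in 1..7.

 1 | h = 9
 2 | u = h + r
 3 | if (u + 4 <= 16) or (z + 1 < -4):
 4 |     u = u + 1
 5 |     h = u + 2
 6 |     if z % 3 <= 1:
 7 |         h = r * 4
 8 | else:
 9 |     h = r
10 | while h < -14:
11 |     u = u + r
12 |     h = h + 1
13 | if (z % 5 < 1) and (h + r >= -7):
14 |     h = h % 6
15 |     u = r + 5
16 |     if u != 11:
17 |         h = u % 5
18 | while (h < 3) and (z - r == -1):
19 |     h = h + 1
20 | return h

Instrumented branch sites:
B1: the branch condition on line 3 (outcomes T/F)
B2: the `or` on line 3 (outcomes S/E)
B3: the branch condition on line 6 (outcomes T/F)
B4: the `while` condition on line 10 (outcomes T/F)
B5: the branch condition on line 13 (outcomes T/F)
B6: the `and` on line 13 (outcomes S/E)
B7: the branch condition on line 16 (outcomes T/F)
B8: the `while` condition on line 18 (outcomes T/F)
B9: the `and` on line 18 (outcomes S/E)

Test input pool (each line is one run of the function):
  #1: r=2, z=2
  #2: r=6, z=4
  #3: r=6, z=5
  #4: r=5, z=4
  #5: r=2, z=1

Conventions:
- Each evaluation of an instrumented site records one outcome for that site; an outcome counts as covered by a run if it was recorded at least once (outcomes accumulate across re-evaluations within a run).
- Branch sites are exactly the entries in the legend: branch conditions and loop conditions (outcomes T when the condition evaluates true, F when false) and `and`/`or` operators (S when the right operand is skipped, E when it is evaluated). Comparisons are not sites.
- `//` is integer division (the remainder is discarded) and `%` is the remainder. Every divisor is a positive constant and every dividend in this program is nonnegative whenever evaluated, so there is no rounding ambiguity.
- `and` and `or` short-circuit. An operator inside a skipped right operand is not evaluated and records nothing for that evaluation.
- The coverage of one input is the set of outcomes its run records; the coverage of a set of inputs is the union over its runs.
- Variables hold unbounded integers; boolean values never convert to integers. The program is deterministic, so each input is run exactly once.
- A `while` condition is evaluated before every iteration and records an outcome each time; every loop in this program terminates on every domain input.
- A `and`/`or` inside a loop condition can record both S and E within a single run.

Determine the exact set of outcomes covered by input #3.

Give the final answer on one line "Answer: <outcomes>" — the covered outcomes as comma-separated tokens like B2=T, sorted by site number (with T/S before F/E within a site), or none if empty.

Running input #3 (r=6, z=5), event by event:
  B2->E, B1->F, B4->F, B6->E, B5->T, B7->F, B9->E, B8->T, B9->E, B8->T
  B9->E, B8->T, B9->S, B8->F
as a set, this run covers: B1=F, B2=E, B4=F, B5=T, B6=E, B7=F, B8=T, B8=F, B9=S, B9=E

Answer: B1=F, B2=E, B4=F, B5=T, B6=E, B7=F, B8=T, B8=F, B9=S, B9=E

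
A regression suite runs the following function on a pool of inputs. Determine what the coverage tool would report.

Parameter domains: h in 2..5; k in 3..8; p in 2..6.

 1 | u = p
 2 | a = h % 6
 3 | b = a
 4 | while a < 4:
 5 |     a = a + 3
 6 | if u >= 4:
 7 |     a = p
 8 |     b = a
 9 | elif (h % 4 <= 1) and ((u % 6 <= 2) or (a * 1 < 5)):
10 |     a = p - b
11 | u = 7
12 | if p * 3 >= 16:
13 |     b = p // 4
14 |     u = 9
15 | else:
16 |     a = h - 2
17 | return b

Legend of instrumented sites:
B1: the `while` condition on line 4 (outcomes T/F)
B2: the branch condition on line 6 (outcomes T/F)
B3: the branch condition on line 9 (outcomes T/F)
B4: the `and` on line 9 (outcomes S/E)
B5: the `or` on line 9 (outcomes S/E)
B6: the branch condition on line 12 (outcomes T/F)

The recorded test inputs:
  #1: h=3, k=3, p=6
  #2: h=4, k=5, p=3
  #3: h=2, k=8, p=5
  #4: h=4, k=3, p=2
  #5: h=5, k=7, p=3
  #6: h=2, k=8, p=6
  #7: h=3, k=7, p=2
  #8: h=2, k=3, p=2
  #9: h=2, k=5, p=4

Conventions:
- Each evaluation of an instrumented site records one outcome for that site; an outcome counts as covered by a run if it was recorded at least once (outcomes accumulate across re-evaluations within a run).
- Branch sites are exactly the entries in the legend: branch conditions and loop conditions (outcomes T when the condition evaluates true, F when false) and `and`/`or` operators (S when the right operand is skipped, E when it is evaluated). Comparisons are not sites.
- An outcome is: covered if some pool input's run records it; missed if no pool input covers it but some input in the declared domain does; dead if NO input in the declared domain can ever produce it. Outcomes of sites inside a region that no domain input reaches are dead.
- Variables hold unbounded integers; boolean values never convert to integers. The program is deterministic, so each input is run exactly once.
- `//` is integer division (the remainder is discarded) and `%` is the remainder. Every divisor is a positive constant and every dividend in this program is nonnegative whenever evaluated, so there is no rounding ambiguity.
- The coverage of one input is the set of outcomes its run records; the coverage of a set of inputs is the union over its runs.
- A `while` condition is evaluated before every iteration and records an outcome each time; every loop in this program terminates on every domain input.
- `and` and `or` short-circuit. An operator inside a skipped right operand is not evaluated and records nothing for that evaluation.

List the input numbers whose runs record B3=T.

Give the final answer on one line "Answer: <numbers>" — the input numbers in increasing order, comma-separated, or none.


input #1 (h=3, k=3, p=6): does not record B3=T
input #2 (h=4, k=5, p=3): records B3=T
input #3 (h=2, k=8, p=5): does not record B3=T
input #4 (h=4, k=3, p=2): records B3=T
input #5 (h=5, k=7, p=3): does not record B3=T
input #6 (h=2, k=8, p=6): does not record B3=T
input #7 (h=3, k=7, p=2): does not record B3=T
input #8 (h=2, k=3, p=2): does not record B3=T
input #9 (h=2, k=5, p=4): does not record B3=T
Answer: 2, 4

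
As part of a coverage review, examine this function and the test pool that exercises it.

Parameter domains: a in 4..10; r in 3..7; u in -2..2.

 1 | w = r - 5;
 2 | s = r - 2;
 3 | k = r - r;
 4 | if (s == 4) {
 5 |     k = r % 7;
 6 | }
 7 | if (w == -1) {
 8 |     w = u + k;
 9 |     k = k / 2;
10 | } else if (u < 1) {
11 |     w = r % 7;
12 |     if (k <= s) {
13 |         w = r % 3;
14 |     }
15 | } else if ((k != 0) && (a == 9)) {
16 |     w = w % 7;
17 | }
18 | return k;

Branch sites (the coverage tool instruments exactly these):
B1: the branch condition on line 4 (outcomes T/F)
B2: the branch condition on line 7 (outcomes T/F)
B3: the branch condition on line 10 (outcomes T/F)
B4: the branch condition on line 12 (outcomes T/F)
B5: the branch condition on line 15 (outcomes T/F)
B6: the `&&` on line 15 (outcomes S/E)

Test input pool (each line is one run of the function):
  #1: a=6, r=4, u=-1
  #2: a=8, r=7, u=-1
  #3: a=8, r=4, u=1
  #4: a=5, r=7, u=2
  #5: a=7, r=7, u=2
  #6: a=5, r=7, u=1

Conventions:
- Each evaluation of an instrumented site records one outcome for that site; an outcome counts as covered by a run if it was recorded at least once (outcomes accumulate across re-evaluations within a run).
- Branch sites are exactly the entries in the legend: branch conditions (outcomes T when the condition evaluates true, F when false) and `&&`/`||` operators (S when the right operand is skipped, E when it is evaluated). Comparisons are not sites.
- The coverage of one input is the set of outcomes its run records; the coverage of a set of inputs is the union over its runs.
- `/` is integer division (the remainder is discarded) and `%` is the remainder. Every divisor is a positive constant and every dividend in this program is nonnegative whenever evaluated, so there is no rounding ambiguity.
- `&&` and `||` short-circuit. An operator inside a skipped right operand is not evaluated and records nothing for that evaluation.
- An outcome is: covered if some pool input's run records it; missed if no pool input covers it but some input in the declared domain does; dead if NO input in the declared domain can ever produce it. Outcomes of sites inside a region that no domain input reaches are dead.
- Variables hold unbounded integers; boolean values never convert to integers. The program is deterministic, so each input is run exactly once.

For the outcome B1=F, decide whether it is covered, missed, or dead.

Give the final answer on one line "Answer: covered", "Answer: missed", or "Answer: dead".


B1=F is recorded by pool input(s) 1, 2, 3, 4, 5, 6 -> covered
Answer: covered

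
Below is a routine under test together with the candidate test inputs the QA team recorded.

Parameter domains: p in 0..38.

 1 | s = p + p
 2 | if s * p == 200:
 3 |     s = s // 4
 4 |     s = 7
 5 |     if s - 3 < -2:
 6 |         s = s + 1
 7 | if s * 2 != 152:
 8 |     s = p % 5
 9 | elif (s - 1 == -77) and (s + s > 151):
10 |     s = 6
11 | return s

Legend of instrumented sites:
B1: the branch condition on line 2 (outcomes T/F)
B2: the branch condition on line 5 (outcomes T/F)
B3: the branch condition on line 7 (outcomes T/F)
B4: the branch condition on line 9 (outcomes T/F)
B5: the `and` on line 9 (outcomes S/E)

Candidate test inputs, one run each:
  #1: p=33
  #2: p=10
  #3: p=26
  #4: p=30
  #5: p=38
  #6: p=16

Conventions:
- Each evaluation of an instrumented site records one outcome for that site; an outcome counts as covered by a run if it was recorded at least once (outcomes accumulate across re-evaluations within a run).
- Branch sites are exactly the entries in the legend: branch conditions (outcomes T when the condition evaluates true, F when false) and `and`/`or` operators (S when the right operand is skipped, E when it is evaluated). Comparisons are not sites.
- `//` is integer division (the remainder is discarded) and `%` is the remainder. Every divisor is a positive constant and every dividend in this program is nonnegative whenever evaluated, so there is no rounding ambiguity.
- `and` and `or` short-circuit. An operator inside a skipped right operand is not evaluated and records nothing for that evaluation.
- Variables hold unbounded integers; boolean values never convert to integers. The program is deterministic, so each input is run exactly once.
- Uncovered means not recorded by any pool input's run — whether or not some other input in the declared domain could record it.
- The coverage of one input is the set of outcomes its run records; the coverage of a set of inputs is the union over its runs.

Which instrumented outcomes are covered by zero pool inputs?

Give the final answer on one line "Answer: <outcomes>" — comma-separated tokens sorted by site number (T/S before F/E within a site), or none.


test 1 (p=33) fires B1->F, B3->T; hits B1=F, B3=T
test 2 (p=10) fires B1->T, B2->F, B3->T; hits B1=T, B2=F, B3=T
test 3 (p=26) fires B1->F, B3->T; hits B1=F, B3=T
test 4 (p=30) fires B1->F, B3->T; hits B1=F, B3=T
test 5 (p=38) fires B1->F, B3->F, B5->S, B4->F; hits B1=F, B3=F, B4=F, B5=S
test 6 (p=16) fires B1->F, B3->T; hits B1=F, B3=T
union over the pool: B1=T, B1=F, B2=F, B3=T, B3=F, B4=F, B5=S
uncovered (3 of 10): B2=T, B4=T, B5=E
Answer: B2=T, B4=T, B5=E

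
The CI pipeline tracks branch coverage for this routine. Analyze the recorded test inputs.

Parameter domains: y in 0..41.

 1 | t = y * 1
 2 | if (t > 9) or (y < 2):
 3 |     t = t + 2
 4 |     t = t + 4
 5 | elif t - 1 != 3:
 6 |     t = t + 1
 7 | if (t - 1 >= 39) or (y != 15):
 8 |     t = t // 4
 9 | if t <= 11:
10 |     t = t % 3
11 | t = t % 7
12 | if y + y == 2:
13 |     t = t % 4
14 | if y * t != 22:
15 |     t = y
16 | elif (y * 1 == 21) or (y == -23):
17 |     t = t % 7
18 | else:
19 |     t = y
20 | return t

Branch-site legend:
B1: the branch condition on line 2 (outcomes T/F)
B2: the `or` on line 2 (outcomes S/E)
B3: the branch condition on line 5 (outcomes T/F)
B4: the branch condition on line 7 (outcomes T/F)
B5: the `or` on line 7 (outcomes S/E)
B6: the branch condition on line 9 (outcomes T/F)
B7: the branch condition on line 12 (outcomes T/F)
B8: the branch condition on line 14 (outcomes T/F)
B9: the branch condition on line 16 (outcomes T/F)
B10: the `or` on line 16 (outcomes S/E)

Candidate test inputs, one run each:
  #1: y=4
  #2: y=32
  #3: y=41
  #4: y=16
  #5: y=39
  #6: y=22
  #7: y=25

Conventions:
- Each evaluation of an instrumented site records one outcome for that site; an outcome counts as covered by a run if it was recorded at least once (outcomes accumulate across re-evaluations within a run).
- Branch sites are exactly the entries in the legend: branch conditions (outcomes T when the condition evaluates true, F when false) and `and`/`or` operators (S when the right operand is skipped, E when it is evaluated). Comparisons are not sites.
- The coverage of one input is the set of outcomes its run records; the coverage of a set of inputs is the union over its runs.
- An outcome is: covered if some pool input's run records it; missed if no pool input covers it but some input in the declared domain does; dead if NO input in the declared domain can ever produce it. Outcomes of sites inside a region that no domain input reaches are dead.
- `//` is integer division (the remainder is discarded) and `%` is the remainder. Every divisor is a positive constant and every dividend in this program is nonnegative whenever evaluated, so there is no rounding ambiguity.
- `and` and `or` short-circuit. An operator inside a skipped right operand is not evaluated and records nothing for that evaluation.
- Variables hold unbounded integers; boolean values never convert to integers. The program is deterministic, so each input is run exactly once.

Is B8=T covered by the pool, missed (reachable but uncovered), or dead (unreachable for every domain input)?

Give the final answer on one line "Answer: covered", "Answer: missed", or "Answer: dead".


B8=T is recorded by pool input(s) 1, 2, 3, 4, 5, 7 -> covered
Answer: covered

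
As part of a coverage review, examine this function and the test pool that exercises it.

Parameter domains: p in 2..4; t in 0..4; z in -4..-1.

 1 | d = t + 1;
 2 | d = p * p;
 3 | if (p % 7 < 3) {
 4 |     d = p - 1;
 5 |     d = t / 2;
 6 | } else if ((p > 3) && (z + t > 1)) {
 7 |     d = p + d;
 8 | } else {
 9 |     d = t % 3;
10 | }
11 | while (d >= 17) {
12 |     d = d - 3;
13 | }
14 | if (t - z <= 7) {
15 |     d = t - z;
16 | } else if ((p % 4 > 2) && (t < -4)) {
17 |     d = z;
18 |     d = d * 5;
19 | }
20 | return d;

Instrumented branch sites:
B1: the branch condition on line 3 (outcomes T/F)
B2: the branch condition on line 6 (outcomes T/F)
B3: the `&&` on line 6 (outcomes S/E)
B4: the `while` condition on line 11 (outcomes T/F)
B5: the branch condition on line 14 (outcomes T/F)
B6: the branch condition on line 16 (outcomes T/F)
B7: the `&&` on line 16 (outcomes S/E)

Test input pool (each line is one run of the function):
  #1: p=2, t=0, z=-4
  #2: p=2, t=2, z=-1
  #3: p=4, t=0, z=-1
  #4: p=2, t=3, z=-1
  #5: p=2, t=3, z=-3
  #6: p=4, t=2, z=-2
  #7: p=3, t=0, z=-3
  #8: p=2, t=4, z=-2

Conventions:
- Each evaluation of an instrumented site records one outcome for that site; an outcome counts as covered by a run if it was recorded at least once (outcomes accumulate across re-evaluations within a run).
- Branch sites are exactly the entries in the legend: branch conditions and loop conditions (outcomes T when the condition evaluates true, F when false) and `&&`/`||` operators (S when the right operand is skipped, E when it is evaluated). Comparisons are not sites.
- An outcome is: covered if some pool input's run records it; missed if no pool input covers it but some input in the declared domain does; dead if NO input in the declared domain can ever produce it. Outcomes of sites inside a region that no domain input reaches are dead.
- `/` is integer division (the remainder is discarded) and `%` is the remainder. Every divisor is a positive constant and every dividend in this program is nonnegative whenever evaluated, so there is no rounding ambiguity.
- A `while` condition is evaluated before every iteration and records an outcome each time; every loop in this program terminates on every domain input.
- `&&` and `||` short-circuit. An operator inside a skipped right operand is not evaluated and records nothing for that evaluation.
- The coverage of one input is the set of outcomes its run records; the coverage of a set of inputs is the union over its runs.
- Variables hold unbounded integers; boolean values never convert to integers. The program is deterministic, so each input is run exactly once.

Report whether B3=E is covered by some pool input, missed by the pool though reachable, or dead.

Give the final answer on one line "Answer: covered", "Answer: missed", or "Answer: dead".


B3=E is recorded by pool input(s) 3, 6 -> covered
Answer: covered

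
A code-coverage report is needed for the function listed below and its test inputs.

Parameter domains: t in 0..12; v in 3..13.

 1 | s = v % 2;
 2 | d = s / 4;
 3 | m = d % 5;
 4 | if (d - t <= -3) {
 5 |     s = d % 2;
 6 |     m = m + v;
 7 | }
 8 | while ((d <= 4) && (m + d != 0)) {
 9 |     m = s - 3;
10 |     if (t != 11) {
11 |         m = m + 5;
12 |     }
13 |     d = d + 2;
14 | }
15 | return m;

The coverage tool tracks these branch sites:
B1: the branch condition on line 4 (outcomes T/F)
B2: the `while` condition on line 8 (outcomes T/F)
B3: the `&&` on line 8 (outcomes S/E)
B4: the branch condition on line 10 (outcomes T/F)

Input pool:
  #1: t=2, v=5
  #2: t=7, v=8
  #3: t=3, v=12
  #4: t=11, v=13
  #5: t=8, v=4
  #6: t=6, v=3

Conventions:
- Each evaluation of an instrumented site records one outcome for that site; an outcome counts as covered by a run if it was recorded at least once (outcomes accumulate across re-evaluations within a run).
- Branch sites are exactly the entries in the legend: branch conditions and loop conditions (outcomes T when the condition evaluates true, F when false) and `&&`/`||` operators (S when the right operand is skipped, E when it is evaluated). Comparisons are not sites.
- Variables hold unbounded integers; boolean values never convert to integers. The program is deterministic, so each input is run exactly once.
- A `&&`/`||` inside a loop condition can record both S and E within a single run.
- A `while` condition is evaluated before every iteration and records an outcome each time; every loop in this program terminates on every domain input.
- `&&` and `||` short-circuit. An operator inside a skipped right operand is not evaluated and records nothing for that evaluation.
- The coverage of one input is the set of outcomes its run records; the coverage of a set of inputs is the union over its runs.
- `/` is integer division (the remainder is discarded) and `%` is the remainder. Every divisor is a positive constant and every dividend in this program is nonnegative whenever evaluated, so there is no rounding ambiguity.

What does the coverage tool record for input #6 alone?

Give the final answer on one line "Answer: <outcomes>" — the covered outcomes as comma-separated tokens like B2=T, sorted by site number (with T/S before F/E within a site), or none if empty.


Tracing the run of input #6 (t=6, v=3):
  B1->T, B3->E, B2->T, B4->T, B3->E, B2->T, B4->T, B3->E, B2->T, B4->T
  B3->S, B2->F
deduplicating events, the covered set is: B1=T, B2=T, B2=F, B3=S, B3=E, B4=T
Answer: B1=T, B2=T, B2=F, B3=S, B3=E, B4=T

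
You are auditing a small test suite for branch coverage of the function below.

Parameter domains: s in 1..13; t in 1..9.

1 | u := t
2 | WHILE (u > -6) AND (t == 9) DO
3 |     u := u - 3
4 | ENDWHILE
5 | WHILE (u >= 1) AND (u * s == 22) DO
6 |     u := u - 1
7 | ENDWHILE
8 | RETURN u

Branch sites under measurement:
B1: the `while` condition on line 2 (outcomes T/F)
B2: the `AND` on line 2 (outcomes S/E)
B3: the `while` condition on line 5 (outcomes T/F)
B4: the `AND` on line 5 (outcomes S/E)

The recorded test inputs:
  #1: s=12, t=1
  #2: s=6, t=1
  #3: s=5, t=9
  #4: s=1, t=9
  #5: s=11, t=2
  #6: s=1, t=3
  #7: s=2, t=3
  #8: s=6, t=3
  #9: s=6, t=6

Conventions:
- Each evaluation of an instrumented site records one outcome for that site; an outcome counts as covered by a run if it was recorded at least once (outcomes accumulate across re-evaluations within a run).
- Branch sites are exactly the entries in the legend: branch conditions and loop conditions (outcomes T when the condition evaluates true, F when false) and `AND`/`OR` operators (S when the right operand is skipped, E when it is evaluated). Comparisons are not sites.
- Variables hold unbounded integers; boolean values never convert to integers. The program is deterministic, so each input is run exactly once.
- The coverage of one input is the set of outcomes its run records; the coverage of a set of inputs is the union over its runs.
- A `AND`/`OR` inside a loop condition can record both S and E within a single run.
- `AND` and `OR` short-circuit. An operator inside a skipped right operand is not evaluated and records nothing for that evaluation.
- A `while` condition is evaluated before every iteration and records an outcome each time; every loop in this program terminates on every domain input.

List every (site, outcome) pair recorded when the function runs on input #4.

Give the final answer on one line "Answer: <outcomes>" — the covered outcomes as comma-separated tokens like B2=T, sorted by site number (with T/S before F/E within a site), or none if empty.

Event log for input #4 (s=1, t=9):
  B2->E, B1->T, B2->E, B1->T, B2->E, B1->T, B2->E, B1->T, B2->E, B1->T
  B2->S, B1->F, B4->S, B3->F
as a set, this run covers: B1=T, B1=F, B2=S, B2=E, B3=F, B4=S

Answer: B1=T, B1=F, B2=S, B2=E, B3=F, B4=S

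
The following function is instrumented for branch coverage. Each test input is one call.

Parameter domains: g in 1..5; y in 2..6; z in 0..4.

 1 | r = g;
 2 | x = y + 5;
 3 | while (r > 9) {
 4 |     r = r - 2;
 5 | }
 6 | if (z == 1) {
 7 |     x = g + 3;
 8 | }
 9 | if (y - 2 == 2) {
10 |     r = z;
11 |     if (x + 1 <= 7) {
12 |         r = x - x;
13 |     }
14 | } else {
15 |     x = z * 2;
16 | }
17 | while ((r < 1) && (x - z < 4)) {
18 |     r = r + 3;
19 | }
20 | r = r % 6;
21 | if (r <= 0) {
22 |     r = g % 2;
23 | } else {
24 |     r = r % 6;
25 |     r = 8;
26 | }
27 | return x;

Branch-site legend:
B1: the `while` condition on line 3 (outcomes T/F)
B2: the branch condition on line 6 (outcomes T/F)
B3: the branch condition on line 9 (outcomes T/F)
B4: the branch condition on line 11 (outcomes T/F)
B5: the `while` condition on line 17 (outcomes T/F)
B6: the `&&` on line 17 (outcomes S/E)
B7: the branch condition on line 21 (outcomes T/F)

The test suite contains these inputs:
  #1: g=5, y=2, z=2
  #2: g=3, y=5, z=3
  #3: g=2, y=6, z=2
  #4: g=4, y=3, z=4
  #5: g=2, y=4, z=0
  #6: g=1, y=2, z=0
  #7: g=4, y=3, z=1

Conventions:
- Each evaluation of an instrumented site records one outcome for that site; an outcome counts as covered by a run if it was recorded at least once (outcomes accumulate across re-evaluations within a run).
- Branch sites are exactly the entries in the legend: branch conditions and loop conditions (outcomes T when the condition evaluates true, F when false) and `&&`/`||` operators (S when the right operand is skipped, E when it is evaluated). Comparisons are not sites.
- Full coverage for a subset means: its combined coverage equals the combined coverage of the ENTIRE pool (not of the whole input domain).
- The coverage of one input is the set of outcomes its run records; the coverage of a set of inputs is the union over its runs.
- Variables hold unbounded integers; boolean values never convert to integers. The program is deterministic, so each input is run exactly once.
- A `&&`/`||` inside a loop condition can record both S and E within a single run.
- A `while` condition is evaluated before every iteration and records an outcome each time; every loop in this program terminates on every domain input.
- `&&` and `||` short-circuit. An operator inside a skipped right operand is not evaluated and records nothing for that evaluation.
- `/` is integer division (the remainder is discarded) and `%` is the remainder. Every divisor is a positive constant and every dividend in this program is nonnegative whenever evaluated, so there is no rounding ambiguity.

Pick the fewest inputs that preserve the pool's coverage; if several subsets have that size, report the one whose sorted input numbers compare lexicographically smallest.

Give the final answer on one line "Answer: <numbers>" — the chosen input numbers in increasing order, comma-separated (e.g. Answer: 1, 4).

input #1, g=5, y=2, z=2: outcomes B1=F, B2=F, B3=F, B5=F, B6=S, B7=F
input #2, g=3, y=5, z=3: outcomes B1=F, B2=F, B3=F, B5=F, B6=S, B7=F
input #3, g=2, y=6, z=2: outcomes B1=F, B2=F, B3=F, B5=F, B6=S, B7=F
input #4, g=4, y=3, z=4: outcomes B1=F, B2=F, B3=F, B5=F, B6=S, B7=F
input #5, g=2, y=4, z=0: outcomes B1=F, B2=F, B3=T, B4=F, B5=F, B6=E, B7=T
input #6, g=1, y=2, z=0: outcomes B1=F, B2=F, B3=F, B5=F, B6=S, B7=F
input #7, g=4, y=3, z=1: outcomes B1=F, B2=T, B3=F, B5=F, B6=S, B7=F
together the pool reaches 11 outcomes: B1=F, B2=T, B2=F, B3=T, B3=F, B4=F, B5=F, B6=S, B6=E, B7=T, B7=F
checked all size-1 subsets: none covers 11 outcomes (max 7/11)
the canonical winner is {5, 7}: size 2, full 11-outcome coverage, earliest index list among size-2 covers

Answer: 5, 7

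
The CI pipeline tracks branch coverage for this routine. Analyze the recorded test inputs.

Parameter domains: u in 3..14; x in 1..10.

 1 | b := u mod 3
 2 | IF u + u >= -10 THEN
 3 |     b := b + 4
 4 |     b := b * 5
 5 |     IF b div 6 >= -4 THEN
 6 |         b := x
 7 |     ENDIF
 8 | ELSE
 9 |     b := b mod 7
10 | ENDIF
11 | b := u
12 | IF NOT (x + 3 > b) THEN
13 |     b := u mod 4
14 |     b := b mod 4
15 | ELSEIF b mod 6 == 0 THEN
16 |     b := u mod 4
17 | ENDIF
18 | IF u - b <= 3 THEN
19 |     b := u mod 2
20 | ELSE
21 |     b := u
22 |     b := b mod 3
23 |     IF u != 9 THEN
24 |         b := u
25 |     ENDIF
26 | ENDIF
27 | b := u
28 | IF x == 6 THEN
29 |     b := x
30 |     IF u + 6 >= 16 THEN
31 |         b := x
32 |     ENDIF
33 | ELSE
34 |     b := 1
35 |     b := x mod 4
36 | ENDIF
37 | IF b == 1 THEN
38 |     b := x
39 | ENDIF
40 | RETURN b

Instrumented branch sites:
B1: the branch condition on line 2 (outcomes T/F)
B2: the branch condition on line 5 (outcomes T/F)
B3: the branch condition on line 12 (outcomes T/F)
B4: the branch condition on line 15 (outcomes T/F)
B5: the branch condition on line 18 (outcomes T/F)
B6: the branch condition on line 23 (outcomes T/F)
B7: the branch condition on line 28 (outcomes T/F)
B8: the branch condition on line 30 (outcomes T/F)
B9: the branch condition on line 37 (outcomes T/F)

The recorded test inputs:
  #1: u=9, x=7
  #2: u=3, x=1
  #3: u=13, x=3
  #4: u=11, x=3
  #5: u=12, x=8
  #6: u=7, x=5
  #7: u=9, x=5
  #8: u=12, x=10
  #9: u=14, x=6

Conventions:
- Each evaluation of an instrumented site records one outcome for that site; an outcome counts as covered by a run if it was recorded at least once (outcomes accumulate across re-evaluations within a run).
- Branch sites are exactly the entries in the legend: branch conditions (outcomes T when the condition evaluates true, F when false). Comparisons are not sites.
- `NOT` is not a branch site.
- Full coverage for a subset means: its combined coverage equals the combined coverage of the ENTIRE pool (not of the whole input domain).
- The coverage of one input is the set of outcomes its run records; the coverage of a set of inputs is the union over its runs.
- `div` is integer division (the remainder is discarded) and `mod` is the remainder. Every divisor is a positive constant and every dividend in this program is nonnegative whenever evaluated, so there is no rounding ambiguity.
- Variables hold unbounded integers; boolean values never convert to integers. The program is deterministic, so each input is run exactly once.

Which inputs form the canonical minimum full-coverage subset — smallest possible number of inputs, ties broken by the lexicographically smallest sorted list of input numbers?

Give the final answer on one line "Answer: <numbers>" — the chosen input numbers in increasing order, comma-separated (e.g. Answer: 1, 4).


#1 (u=9, x=7) -> B1->T, B2->T, B3->F, B4->F, B5->T, B7->F, B9->F; covered: B1=T, B2=T, B3=F, B4=F, B5=T, B7=F, B9=F
#2 (u=3, x=1) -> B1->T, B2->T, B3->F, B4->F, B5->T, B7->F, B9->T; covered: B1=T, B2=T, B3=F, B4=F, B5=T, B7=F, B9=T
#3 (u=13, x=3) -> B1->T, B2->T, B3->T, B5->F, B6->T, B7->F, B9->F; covered: B1=T, B2=T, B3=T, B5=F, B6=T, B7=F, B9=F
#4 (u=11, x=3) -> B1->T, B2->T, B3->T, B5->F, B6->T, B7->F, B9->F; covered: B1=T, B2=T, B3=T, B5=F, B6=T, B7=F, B9=F
#5 (u=12, x=8) -> B1->T, B2->T, B3->T, B5->F, B6->T, B7->F, B9->F; covered: B1=T, B2=T, B3=T, B5=F, B6=T, B7=F, B9=F
#6 (u=7, x=5) -> B1->T, B2->T, B3->F, B4->F, B5->T, B7->F, B9->T; covered: B1=T, B2=T, B3=F, B4=F, B5=T, B7=F, B9=T
#7 (u=9, x=5) -> B1->T, B2->T, B3->T, B5->F, B6->F, B7->F, B9->T; covered: B1=T, B2=T, B3=T, B5=F, B6=F, B7=F, B9=T
#8 (u=12, x=10) -> B1->T, B2->T, B3->F, B4->T, B5->F, B6->T, B7->F, B9->F; covered: B1=T, B2=T, B3=F, B4=T, B5=F, B6=T, B7=F, B9=F
#9 (u=14, x=6) -> B1->T, B2->T, B3->T, B5->F, B6->T, B7->T, B8->T, B9->F; covered: B1=T, B2=T, B3=T, B5=F, B6=T, B7=T, B8=T, B9=F
pool-wide coverage (15 outcomes): B1=T, B2=T, B3=T, B3=F, B4=T, B4=F, B5=T, B5=F, B6=T, B6=F, B7=T, B7=F, B8=T, B9=T, B9=F
size 1 is not enough: best union over all size-1 subsets is 8/15
size 2 is not enough: best union over all size-2 subsets is 13/15
size 3 is not enough: best union over all size-3 subsets is 14/15
the canonical winner is {1, 7, 8, 9}: size 4, full 15-outcome coverage, earliest index list among size-4 covers
Answer: 1, 7, 8, 9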